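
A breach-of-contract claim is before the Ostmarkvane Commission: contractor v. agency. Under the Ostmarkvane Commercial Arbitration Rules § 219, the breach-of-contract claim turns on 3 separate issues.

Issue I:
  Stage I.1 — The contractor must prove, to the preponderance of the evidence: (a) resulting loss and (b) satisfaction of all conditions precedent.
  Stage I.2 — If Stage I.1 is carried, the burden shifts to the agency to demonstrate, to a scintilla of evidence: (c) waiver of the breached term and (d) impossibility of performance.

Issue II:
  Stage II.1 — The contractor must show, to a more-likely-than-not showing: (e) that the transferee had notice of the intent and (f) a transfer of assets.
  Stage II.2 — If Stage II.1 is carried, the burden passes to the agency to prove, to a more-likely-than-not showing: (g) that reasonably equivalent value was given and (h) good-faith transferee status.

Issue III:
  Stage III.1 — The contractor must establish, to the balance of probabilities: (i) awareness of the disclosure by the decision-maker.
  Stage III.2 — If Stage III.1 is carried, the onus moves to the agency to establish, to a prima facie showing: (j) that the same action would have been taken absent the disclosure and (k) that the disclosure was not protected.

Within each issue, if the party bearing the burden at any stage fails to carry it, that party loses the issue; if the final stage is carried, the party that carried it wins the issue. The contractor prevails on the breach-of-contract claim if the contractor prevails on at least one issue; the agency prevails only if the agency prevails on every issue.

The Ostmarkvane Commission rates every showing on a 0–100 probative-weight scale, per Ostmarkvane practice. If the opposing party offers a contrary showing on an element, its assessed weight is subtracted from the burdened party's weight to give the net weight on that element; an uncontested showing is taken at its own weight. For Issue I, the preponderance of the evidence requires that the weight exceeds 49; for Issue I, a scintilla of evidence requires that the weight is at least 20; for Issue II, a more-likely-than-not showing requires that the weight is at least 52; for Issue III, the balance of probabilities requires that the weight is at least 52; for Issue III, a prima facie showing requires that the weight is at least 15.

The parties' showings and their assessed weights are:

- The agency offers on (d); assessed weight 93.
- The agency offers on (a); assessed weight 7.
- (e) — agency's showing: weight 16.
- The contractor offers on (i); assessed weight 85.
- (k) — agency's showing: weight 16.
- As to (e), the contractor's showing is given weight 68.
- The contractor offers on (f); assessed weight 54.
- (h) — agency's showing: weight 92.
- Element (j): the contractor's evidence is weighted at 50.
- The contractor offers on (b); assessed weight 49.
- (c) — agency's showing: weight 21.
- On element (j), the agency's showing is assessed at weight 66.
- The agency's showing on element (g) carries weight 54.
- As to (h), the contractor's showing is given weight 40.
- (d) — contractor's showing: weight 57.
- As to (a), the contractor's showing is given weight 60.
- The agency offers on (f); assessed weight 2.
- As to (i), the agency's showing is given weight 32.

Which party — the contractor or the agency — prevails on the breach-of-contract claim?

agency

— Issue I —
At Stage I.1 the contractor must meet the preponderance of the evidence (weight exceeds 49): on (a) the weight is 60 less the opposing 7 gives net 53, > 49, so (a) meets the standard; on (b) the weight is 49, which does not exceed 49, so (b) does not meet the standard.
  Not every element is met, so the contractor fails to carry Stage I.1.
The analysis ends at Stage I.1; the agency prevails on this issue.
— Issue II —
At Stage II.1 the contractor must meet a more-likely-than-not showing (weight is at least 52): on (e) the weight is 68 less the opposing 16 gives net 52, ≥ 52, so (e) meets the standard; on (f) the weight is 54 less the opposing 2 gives net 52, ≥ 52, so (f) meets the standard.
  All elements met. The burden passes to the agency.
At Stage II.2 the agency must meet a more-likely-than-not showing (weight is at least 52): on (g) the weight is 54, which does reach 52, so (g) meets the standard; on (h) the weight is 92 less the opposing 40 gives net 52, ≥ 52, so (h) meets the standard.
  The agency carries the last stage.
All stages carried — the agency prevails on this issue.
— Issue III —
At Stage III.1 the contractor must meet the balance of probabilities (weight is at least 52): on (i) the weight is 85 less the opposing 32 gives net 53, ≥ 52, so (i) meets the standard.
  Stage III.1 carried; the burden shifts to the agency.
At Stage III.2 the agency must meet a prima facie showing (weight is at least 15): on (j) the weight is 66 less the opposing 50 gives net 16, which does reach 15, so (j) meets the standard; on (k) the weight is 16, which does reach 15, so (k) meets the standard.
  Stage III.2 carried; the final stage is satisfied.
All stages carried — the agency prevails on this issue.
Per-issue: Issue I → agency; Issue II → agency; Issue III → agency. The contractor must prevail on at least one issue; overall, the agency prevails.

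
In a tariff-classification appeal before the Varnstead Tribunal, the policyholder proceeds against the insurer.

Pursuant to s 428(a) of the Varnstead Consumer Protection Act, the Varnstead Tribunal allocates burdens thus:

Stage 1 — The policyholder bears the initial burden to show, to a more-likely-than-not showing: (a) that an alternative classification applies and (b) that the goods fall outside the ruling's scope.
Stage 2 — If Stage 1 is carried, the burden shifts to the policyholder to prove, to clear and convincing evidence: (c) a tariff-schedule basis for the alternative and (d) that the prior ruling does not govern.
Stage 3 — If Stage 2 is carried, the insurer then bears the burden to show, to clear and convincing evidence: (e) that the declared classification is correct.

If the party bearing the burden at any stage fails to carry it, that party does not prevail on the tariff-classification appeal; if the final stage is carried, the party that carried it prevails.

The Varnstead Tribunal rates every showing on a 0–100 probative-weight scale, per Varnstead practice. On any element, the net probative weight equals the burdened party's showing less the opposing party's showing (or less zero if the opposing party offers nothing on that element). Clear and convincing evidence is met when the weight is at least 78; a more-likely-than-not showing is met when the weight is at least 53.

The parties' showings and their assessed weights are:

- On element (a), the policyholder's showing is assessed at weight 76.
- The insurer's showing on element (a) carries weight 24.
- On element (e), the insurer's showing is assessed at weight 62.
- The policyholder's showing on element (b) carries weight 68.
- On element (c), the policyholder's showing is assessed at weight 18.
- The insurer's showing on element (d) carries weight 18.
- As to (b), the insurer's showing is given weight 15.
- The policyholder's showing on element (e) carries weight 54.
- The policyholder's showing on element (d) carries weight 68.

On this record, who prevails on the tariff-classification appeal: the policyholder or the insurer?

At Stage 1 the policyholder must meet a more-likely-than-not showing (weight is at least 53): on (a) the weight is 76 less the opposing 24 gives net 52, which does not reach 53, so (a) does not meet the standard; on (b) the weight is 68 less the opposing 15 gives net 53, ≥ 53, so (b) meets the standard.
  Not every element is met, so the policyholder fails to carry Stage 1.
The insurer prevails.

insurer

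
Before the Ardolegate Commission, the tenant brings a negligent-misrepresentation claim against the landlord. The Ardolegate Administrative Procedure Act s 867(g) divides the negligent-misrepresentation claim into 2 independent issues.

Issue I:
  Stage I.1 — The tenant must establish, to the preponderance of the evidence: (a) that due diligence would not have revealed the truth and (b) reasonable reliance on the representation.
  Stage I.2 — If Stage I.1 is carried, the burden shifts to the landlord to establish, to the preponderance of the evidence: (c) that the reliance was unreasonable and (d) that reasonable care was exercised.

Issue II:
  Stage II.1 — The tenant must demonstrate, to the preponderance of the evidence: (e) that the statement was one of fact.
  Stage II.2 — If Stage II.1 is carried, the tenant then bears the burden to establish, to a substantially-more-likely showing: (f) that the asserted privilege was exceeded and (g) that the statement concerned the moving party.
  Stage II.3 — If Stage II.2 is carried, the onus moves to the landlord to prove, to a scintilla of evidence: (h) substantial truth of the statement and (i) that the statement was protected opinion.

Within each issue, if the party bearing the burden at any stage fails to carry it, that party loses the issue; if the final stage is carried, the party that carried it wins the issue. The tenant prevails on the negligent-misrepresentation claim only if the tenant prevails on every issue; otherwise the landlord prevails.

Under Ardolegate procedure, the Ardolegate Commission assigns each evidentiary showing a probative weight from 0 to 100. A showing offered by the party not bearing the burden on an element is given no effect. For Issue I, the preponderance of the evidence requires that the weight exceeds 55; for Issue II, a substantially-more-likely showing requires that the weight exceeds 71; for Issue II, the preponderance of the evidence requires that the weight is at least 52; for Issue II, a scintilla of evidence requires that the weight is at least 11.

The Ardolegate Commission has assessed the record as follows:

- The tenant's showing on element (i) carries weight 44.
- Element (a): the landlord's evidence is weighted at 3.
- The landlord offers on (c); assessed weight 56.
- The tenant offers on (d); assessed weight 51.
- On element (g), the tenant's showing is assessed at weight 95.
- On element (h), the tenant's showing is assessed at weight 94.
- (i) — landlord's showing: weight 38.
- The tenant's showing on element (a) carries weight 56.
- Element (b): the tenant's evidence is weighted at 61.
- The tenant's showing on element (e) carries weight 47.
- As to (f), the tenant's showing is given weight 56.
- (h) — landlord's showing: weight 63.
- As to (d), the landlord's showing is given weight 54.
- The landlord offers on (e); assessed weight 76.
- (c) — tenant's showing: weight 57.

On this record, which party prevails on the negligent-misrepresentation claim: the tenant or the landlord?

landlord

— Issue I —
Stage I.1 (tenant, the preponderance of the evidence, weight exceeds 55): (a) 56 (landlord's 3 disregarded) > 55 — meets; (b) 61 > 55 — meets.
  All elements met. The burden passes to the landlord.
Stage I.2 (landlord, the preponderance of the evidence, weight exceeds 55): (c) 56 (tenant's 57 disregarded) > 55 — meets; (d) 54 (tenant's 51 disregarded) ≤ 55 — fails.
  Stage I.2 not carried; the landlord fails its burden.
The tenant prevails on this issue.
— Issue II —
At Stage II.1 the tenant must meet the preponderance of the evidence (weight is at least 52): on (e) the weight is 47 (the landlord's 76 is given no effect), < 52, so (e) does not meet the standard.
  Not every element is met, so the tenant fails to carry Stage II.1.
So the landlord prevails on this issue.
Per-issue: Issue I → tenant; Issue II → landlord. The tenant must prevail on every issue; overall, the landlord prevails.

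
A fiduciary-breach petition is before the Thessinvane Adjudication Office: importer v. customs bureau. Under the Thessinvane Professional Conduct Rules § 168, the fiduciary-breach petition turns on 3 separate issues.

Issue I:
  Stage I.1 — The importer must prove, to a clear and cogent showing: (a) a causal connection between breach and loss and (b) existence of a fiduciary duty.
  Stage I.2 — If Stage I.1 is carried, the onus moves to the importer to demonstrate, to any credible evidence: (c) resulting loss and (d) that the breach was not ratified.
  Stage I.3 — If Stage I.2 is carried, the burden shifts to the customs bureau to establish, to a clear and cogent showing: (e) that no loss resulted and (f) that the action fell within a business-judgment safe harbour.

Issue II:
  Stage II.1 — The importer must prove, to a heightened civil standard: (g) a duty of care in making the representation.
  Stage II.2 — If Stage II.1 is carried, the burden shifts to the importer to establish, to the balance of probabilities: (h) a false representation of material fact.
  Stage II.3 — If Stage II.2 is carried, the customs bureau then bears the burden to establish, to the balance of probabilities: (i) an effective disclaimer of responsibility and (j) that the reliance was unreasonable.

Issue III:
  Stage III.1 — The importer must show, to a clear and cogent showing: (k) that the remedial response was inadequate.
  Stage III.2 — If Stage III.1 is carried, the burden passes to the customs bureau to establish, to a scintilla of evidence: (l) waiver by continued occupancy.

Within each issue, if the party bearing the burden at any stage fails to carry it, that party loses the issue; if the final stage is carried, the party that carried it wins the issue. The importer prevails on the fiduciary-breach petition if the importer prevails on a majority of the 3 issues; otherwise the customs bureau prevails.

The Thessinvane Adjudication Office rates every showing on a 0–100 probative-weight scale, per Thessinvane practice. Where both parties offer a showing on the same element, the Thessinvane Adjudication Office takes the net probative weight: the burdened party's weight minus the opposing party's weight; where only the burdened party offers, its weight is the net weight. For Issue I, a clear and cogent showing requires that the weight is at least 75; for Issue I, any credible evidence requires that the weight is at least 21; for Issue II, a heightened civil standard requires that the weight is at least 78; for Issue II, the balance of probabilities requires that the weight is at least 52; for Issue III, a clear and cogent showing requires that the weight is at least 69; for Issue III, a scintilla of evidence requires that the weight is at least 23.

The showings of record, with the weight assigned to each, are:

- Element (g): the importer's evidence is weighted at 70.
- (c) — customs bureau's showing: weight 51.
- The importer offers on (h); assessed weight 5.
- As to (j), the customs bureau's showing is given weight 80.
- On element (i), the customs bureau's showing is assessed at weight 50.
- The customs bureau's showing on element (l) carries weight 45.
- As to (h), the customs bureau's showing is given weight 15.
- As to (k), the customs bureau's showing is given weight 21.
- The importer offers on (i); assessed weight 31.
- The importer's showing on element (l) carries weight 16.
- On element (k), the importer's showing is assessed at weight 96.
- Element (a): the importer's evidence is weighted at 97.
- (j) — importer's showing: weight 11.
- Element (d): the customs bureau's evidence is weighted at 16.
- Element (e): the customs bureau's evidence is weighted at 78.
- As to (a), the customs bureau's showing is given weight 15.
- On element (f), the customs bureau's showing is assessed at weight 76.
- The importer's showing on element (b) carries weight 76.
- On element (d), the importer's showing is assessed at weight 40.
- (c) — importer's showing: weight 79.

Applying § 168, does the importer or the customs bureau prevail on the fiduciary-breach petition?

— Issue I —
Stage I.1 — burden on importer; standard: a clear and cogent showing (weight is at least 75).
    (a): 97 − 15 = 82 ≥ 75 [met]
    (b): 76 ≥ 75 [met]
  Stage I.1 is satisfied; the importer continues to bear the burden.
Stage I.2 — burden on importer; standard: any credible evidence (weight is at least 21).
    (c): 79 − 51 = 28 ≥ 21 [met]
    (d): 40 − 16 = 24 ≥ 21 [met]
  Stage I.2 carried; the burden shifts to the customs bureau.
Stage I.3 — burden on customs bureau; standard: a clear and cogent showing (weight is at least 75).
    (e): 78 ≥ 75 [met]
    (f): 76 ≥ 75 [met]
  Stage I.3 carried; the final stage is satisfied.
All stages carried — the customs bureau prevails on this issue.
— Issue II —
Stage II.1 (importer, a heightened civil standard, weight is at least 78): (g) 70 < 78 — fails.
  The importer does not carry Stage II.1.
The analysis ends at Stage II.1; the customs bureau prevails on this issue.
— Issue III —
Stage III.1 — burden on importer; standard: a clear and cogent showing (weight is at least 69).
    (k): 96 − 21 = 75 ≥ 69 [met]
  All elements met. The burden passes to the customs bureau.
Stage III.2 — burden on customs bureau; standard: a scintilla of evidence (weight is at least 23).
    (l): 45 − 16 = 29 ≥ 23 [met]
  Stage III.2 carried; the final stage is satisfied.
All stages carried — the customs bureau prevails on this issue.
Per-issue: Issue I → customs bureau; Issue II → customs bureau; Issue III → customs bureau. The importer must prevail on a majority of issues; overall, the customs bureau prevails.

customs bureau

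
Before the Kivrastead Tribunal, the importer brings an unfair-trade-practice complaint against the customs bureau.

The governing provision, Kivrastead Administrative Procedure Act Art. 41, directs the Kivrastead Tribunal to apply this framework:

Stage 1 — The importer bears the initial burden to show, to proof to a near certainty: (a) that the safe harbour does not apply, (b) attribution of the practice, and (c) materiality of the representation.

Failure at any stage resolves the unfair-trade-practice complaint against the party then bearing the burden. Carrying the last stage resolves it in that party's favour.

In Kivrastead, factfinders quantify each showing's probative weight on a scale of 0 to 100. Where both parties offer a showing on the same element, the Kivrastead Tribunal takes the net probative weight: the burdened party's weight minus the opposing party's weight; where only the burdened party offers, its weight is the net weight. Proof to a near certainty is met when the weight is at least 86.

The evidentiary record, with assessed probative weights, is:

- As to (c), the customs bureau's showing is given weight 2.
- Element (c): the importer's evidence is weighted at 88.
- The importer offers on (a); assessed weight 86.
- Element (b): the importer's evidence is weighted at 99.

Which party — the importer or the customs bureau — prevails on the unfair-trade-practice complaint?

importer

Stage 1 — burden on importer; standard: proof to a near certainty (weight is at least 86).
    (a): 86 ≥ 86 [met]
    (b): 99 ≥ 86 [met]
    (c): 88 − 2 = 86 ≥ 86 [met]
  All elements met at the final stage.
Every stage carried; the importer prevails.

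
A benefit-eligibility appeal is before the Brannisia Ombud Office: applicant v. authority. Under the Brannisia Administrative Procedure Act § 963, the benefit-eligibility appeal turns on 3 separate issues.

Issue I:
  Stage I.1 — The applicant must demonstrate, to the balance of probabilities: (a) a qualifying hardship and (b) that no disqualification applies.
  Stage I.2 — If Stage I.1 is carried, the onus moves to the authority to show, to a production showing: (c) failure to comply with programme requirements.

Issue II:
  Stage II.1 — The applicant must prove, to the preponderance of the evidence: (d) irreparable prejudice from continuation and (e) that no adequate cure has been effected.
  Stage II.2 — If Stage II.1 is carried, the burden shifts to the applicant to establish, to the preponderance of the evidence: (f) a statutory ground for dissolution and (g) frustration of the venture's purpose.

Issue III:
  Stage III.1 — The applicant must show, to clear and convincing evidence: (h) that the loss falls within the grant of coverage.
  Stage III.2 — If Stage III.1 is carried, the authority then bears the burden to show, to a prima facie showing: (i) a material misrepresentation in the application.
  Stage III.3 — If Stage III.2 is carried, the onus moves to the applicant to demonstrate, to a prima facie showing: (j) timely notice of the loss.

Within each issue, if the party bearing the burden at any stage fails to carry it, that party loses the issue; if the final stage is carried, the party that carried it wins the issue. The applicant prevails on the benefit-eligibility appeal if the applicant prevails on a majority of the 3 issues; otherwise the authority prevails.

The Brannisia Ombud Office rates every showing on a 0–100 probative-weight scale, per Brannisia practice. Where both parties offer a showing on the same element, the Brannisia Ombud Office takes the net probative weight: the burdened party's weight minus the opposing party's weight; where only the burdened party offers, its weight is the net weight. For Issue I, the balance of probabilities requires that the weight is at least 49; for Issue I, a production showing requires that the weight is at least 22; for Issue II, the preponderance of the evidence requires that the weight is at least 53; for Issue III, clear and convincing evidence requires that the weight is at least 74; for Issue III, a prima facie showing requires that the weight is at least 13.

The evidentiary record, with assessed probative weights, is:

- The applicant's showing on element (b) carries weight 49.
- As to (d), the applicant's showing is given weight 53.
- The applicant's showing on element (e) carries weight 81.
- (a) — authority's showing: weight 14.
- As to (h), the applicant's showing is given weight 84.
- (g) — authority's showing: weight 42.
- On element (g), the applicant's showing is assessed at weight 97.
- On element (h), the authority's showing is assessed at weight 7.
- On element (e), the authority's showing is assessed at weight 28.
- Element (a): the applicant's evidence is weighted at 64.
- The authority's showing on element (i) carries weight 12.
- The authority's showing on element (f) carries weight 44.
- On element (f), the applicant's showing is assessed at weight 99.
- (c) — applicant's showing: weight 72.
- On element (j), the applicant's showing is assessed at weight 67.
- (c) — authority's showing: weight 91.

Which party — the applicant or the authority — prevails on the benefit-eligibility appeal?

applicant

— Issue I —
At Stage I.1 the applicant must meet the balance of probabilities (weight is at least 49): on (a) the weight is 64 less the opposing 14 gives net 50, which does reach 49, so (a) meets the standard; on (b) the weight is 49, which does reach 49, so (b) meets the standard.
  Stage I.1 is satisfied; the onus moves to the authority.
At Stage I.2 the authority must meet a production showing (weight is at least 22): on (c) the weight is 91 less the opposing 72 gives net 19, which does not reach 22, so (c) does not meet the standard.
  The authority does not carry Stage I.2.
So the applicant prevails on this issue.
— Issue II —
Stage II.1 — burden on applicant; standard: the preponderance of the evidence (weight is at least 53).
    (d): 53 ≥ 53 [met]
    (e): 81 − 28 = 53 ≥ 53 [met]
  All elements met. The applicant retains the burden for Stage II.2.
Stage II.2 — burden on applicant; standard: the preponderance of the evidence (weight is at least 53).
    (f): 99 − 44 = 55 ≥ 53 [met]
    (g): 97 − 42 = 55 ≥ 53 [met]
  All elements met at the final stage.
Every stage carried; the applicant prevails on this issue.
— Issue III —
At Stage III.1 the applicant must meet clear and convincing evidence (weight is at least 74): on (h) the weight is 84 less the opposing 7 gives net 77, ≥ 74, so (h) meets the standard.
  The applicant carries Stage III.1; the authority now bears the burden.
At Stage III.2 the authority must meet a prima facie showing (weight is at least 13): on (i) the weight is 12, which does not reach 13, so (i) does not meet the standard.
  Stage III.2 not carried; the authority fails its burden.
The applicant prevails on this issue.
Per-issue: Issue I → applicant; Issue II → applicant; Issue III → applicant. The applicant must prevail on a majority of issues; overall, the applicant prevails.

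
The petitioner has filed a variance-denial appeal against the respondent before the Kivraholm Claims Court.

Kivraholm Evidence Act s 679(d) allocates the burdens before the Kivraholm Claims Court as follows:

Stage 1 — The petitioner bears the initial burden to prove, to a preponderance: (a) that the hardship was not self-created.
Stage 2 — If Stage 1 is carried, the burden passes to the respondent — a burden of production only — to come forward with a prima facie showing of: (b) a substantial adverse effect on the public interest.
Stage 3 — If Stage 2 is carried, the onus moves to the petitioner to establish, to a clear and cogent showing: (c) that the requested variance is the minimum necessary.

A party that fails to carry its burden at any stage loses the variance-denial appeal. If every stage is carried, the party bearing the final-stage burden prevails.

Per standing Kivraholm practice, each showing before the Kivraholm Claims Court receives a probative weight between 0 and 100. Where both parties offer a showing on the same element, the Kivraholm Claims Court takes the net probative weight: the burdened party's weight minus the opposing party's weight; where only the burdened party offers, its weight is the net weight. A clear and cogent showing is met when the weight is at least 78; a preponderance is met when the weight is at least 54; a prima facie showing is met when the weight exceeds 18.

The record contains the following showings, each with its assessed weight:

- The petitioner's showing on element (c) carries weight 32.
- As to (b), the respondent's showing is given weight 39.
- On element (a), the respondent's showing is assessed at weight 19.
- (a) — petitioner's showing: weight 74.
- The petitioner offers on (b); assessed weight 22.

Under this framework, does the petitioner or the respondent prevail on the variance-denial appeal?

Stage 1 (petitioner, a preponderance, weight is at least 54): (a) net 74−19=55 ≥ 54 — meets.
  The petitioner carries Stage 1; the respondent now bears the burden.
Stage 2 (respondent, a prima facie showing, weight exceeds 18): (b) net 39−22=17 ≤ 18 — fails.
  Stage 2 not carried; the respondent fails its burden.
So the petitioner prevails.

petitioner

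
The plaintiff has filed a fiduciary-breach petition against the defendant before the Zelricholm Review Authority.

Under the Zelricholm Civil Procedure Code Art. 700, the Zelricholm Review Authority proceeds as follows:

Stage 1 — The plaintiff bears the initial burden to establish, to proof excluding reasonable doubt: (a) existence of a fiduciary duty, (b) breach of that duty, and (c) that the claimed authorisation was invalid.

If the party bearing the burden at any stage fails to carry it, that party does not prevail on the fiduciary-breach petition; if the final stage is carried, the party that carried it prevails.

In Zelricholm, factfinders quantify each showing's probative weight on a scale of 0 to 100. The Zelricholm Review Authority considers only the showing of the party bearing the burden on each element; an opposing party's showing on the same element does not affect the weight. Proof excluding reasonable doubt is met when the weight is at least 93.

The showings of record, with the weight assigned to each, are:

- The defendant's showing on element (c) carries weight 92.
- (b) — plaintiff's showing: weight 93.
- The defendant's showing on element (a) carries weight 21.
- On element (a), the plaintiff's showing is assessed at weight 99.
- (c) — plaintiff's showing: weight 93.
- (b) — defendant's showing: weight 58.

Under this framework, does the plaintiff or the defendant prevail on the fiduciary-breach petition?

plaintiff

At Stage 1 the plaintiff must meet proof excluding reasonable doubt (weight is at least 93): on (a) the weight is 99 (the defendant's 21 is given no effect), which does reach 93, so (a) meets the standard; on (b) the weight is 93 (the defendant's 58 is given no effect), ≥ 93, so (b) meets the standard; on (c) the weight is 93 (the defendant's 92 is given no effect), ≥ 93, so (c) meets the standard.
  Stage 1 carried; the final stage is satisfied.
All stages carried — the plaintiff prevails.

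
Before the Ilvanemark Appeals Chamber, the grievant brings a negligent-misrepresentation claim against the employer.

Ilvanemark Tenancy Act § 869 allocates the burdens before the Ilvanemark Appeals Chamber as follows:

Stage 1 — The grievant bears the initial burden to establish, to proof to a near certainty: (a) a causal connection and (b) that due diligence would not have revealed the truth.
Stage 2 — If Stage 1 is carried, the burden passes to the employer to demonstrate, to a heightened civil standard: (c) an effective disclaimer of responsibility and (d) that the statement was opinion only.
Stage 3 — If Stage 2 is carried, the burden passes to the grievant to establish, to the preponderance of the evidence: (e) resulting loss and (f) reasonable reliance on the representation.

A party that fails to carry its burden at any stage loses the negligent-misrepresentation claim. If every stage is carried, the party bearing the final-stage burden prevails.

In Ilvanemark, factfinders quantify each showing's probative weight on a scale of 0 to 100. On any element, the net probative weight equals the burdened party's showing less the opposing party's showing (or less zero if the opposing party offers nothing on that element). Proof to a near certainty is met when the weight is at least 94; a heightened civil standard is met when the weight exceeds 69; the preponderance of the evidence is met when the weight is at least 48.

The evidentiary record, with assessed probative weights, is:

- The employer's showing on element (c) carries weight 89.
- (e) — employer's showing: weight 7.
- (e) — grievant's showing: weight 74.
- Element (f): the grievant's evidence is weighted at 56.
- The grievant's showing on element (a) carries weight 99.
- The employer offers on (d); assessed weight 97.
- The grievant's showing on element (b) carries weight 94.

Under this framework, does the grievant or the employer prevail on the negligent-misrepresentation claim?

At Stage 1 the grievant must meet proof to a near certainty (weight is at least 94): on (a) the weight is 99, which does reach 94, so (a) meets the standard; on (b) the weight is 94, ≥ 94, so (b) meets the standard.
  Stage 1 carried; the burden shifts to the employer.
At Stage 2 the employer must meet a heightened civil standard (weight exceeds 69): on (c) the weight is 89, which does exceed 69, so (c) meets the standard; on (d) the weight is 97, which does exceed 69, so (d) meets the standard.
  Stage 2 is satisfied; the onus moves to the grievant.
At Stage 3 the grievant must meet the preponderance of the evidence (weight is at least 48): on (e) the weight is 74 less the opposing 7 gives net 67, which does reach 48, so (e) meets the standard; on (f) the weight is 56, ≥ 48, so (f) meets the standard.
  The grievant carries the last stage.
With every stage satisfied, the grievant prevails.

grievant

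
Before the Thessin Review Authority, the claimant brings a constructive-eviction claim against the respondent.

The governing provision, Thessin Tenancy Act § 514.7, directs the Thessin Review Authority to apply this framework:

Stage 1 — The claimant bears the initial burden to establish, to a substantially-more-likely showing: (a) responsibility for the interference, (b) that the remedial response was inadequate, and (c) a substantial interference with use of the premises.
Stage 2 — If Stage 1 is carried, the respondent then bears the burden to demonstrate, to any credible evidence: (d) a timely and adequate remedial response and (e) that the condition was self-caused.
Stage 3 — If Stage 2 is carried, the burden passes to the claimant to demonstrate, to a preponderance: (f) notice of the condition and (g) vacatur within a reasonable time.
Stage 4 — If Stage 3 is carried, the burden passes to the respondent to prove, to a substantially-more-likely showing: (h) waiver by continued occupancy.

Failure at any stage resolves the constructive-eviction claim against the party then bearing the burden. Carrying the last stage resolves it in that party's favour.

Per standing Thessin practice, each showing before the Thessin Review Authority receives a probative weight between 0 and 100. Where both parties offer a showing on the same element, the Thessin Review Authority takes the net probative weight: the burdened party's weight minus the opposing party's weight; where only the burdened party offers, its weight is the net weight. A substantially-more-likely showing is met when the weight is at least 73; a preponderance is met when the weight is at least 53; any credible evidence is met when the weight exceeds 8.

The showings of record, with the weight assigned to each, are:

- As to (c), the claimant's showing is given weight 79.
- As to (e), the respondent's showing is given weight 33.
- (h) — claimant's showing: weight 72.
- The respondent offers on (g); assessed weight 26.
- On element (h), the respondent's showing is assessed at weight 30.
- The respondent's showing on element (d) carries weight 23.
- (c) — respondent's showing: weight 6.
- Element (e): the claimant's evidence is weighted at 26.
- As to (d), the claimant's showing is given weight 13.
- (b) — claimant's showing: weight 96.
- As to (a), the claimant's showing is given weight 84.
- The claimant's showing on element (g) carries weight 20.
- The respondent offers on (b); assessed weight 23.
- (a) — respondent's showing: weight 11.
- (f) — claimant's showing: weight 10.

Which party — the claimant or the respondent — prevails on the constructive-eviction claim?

Stage 1 — burden on claimant; standard: a substantially-more-likely showing (weight is at least 73).
    (a): 84 − 11 = 73 ≥ 73 [met]
    (b): 96 − 23 = 73 ≥ 73 [met]
    (c): 79 − 6 = 73 ≥ 73 [met]
  Stage 1 is satisfied; the onus moves to the respondent.
Stage 2 — burden on respondent; standard: any credible evidence (weight exceeds 8).
    (d): 23 − 13 = 10 > 8 [met]
    (e): 33 − 26 = 7 ≤ 8 [not met]
  Not every element is met, so the respondent fails to carry Stage 2.
The claimant prevails.

claimant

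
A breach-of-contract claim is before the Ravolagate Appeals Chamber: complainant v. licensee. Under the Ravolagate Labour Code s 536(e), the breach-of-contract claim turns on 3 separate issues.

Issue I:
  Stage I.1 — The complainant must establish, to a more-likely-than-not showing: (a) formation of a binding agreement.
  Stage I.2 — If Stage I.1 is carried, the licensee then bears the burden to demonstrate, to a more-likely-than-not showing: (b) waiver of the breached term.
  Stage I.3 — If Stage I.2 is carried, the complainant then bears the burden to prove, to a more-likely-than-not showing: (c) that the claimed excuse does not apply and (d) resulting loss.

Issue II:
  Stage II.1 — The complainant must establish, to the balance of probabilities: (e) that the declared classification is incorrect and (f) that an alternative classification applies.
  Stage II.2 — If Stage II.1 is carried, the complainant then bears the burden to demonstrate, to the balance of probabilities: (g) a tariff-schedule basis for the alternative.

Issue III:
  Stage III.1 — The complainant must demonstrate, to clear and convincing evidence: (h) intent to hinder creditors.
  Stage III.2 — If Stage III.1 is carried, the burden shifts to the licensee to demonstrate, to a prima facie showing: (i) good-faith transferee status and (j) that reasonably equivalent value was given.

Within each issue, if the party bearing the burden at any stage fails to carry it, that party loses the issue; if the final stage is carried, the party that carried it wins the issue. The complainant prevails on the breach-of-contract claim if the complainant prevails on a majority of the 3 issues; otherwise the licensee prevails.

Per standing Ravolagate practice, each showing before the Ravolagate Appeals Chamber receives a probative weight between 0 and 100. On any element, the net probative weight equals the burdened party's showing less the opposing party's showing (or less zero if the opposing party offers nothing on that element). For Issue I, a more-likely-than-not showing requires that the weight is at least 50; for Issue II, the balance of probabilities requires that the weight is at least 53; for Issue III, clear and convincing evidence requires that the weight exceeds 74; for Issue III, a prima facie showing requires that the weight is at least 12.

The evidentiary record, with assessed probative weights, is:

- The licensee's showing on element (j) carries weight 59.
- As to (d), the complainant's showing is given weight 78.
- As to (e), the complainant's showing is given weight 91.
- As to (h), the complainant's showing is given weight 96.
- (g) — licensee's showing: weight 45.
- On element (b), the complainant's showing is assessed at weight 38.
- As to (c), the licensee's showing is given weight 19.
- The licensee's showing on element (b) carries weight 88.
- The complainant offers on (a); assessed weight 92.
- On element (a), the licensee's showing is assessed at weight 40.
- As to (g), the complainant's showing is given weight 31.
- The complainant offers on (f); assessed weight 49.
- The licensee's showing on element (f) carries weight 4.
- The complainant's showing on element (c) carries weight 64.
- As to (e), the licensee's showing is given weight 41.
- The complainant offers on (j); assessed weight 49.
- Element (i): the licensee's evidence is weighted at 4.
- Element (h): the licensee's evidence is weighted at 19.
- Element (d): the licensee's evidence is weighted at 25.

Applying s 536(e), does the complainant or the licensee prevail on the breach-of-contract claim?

— Issue I —
Stage I.1 — burden on complainant; standard: a more-likely-than-not showing (weight is at least 50).
    (a): 92 − 40 = 52 ≥ 50 [met]
  The complainant carries Stage I.1; the licensee now bears the burden.
Stage I.2 — burden on licensee; standard: a more-likely-than-not showing (weight is at least 50).
    (b): 88 − 38 = 50 ≥ 50 [met]
  Stage I.2 is satisfied; the onus moves to the complainant.
Stage I.3 — burden on complainant; standard: a more-likely-than-not showing (weight is at least 50).
    (c): 64 − 19 = 45 < 50 [not met]
    (d): 78 − 25 = 53 ≥ 50 [met]
  Stage I.3 not carried; the complainant fails its burden.
The analysis ends at Stage I.3; the licensee prevails on this issue.
— Issue II —
At Stage II.1 the complainant must meet the balance of probabilities (weight is at least 53): on (e) the weight is 91 less the opposing 41 gives net 50, < 53, so (e) does not meet the standard; on (f) the weight is 49 less the opposing 4 gives net 45, < 53, so (f) does not meet the standard.
  Not every element is met, so the complainant fails to carry Stage II.1.
The licensee prevails on this issue.
— Issue III —
Stage III.1 — burden on complainant; standard: clear and convincing evidence (weight exceeds 74).
    (h): 96 − 19 = 77 > 74 [met]
  The complainant carries Stage III.1; the licensee now bears the burden.
Stage III.2 — burden on licensee; standard: a prima facie showing (weight is at least 12).
    (i): 4 < 12 [not met]
    (j): 59 − 49 = 10 < 12 [not met]
  Stage III.2 not carried; the licensee fails its burden.
So the complainant prevails on this issue.
Per-issue: Issue I → licensee; Issue II → licensee; Issue III → complainant. The complainant must prevail on a majority of issues; overall, the licensee prevails.

licensee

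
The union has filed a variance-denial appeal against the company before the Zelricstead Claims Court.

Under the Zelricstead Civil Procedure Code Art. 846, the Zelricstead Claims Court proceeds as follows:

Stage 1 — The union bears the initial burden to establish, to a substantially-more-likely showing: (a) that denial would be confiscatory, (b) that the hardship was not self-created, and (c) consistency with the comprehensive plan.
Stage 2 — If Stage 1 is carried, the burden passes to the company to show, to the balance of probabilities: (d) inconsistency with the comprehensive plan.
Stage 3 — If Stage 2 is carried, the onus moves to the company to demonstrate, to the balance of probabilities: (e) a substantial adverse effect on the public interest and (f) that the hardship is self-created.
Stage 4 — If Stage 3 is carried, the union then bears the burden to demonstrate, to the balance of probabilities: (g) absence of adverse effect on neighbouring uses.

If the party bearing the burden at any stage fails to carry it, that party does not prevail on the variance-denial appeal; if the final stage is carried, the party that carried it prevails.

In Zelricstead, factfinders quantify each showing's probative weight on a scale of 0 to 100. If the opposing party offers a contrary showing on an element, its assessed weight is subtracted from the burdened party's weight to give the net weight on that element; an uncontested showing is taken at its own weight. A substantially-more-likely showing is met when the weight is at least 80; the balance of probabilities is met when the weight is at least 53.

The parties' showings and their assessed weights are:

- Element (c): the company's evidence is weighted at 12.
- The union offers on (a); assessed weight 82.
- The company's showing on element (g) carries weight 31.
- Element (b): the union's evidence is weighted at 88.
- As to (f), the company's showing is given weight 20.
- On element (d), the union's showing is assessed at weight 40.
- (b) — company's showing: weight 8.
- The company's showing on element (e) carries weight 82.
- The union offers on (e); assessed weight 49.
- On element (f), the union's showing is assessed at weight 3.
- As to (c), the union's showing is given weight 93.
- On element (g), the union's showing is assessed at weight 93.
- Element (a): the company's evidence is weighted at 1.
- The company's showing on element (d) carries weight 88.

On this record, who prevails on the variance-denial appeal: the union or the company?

union

Stage 1 (union, a substantially-more-likely showing, weight is at least 80): (a) net 82−1=81 ≥ 80 — meets; (b) net 88−8=80 ≥ 80 — meets; (c) net 93−12=81 ≥ 80 — meets.
  All elements met. The burden passes to the company.
Stage 2 (company, the balance of probabilities, weight is at least 53): (d) net 88−40=48 < 53 — fails.
  The company does not carry Stage 2.
The analysis ends at Stage 2; the union prevails.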